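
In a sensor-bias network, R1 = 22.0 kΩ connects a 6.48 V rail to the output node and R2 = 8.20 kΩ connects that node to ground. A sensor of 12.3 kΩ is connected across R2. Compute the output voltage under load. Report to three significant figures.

V_out ≈ 1.18 V

The load sits in parallel with R2: R2‖R_L = (8.20 × 12.3) / (8.20 + 12.3) = 4.920 kΩ.
V_out = 6.48 × 4.920 / (22.0 + 4.920) = 6.48 × 4.920/26.92 = 1.18 V.
(Unloaded it would have been 1.76 V.)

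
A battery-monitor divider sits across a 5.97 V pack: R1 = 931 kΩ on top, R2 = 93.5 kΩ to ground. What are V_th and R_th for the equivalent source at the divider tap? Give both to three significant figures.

V_th is the open-circuit tap voltage: 5.97 × 93.5/(931 + 93.5) = 0.545 V.
With the supply zeroed, R1 and R2 appear in parallel from the tap: R_th = R1‖R2 = (931 × 93.5)/1024 = 85.0 kΩ.

V_th = 0.545 V, R_th = 85.0 kΩ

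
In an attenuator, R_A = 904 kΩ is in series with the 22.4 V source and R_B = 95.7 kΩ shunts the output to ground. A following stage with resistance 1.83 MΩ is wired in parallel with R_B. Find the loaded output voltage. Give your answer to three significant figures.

The load sits in parallel with R_B: R_B‖R_L = (95.7 × 1830) / (95.7 + 1830) = 90.94 kΩ.
V_out = 22.4 × 90.94 / (904 + 90.94) = 22.4 × 90.94/994.9 = 2.05 V.

V_out ≈ 2.05 V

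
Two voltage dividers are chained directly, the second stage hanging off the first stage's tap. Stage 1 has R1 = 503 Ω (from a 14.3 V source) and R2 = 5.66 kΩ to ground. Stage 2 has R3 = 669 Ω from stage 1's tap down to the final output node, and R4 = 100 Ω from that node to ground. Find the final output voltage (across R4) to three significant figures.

V_out ≈ 1.07 V

Stage 2 presents R3+R4 = 769.0 Ω as a load on stage 1's tap.
Stage 1's lower leg becomes R2‖(R3+R4) = 677.0 Ω, so V_mid = 14.3 × 677.0/1180 = 8.204 V.
Stage 2 is itself unloaded: V_out = V_mid × R4/(R3+R4) = 8.204 × 100/769.0 = 1.07 V.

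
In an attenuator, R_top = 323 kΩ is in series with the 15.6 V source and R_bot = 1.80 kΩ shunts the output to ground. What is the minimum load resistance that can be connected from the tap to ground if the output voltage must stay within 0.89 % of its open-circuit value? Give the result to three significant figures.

Output resistance R_th = R_top‖R_bot = (323 × 1.80)/324.8 = 1.790 kΩ.
The fractional drop is R_th/(R_th + R_L); requiring this ≤ 0.00890 gives R_L ≥ R_th(1/0.00890 − 1) = 1.790 × 111.4 = 199 kΩ.

R_L(min) ≈ 199 kΩ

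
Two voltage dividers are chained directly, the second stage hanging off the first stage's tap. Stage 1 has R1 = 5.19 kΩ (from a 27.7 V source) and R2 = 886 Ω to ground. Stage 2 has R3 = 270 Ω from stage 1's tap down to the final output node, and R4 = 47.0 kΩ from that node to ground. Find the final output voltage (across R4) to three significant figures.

V_out ≈ 3.95 V

Stage 2 presents R3+R4 = 47270 Ω as a load on stage 1's tap.
Stage 1's lower leg becomes R2‖(R3+R4) = 869.7 Ω, so V_mid = 27.7 × 869.7/6060 = 3.976 V.
Stage 2 is itself unloaded: V_out = V_mid × R4/(R3+R4) = 3.976 × 47000/47270 = 3.95 V.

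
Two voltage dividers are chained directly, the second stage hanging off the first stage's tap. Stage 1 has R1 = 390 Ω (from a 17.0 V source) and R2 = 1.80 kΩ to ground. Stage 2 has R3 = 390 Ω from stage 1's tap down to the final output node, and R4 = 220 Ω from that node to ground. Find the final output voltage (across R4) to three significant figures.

Stage 2 presents R3+R4 = 610.0 Ω as a load on stage 1's tap.
Stage 1's lower leg becomes R2‖(R3+R4) = 455.6 Ω, so V_mid = 17.0 × 455.6/845.6 = 9.159 V.
Stage 2 is itself unloaded: V_out = V_mid × R4/(R3+R4) = 9.159 × 220/610.0 = 3.30 V.

V_out ≈ 3.30 V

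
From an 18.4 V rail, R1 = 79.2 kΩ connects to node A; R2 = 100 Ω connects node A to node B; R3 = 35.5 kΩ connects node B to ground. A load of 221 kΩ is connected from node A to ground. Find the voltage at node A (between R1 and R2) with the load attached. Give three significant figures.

V ≈ 5.14 V

Below node A the series string R2+R3 = 35600 Ω sits in parallel with the 221000 Ω load: 30660 Ω.
V_A = 18.4 × 30660/(79200 + 30660) = 5.14 V.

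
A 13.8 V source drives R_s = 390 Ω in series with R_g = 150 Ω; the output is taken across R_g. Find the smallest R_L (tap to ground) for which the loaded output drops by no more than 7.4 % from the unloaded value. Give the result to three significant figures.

Output resistance R_th = R_s‖R_g = (390 × 150)/540.0 = 108.3 Ω.
The fractional drop is R_th/(R_th + R_L); requiring this ≤ 0.0740 gives R_L ≥ R_th(1/0.0740 − 1) = 108.3 × 12.51 = 1.36 kΩ.

R_L(min) ≈ 1.36 kΩ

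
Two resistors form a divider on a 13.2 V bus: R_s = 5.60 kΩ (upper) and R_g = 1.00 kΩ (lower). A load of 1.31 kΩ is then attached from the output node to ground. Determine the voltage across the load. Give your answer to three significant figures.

The load sits in parallel with R_g: R_g‖R_L = (1.00 × 1.31) / (1.00 + 1.31) = 0.5671 kΩ.
V_out = 13.2 × 0.5671 / (5.60 + 0.5671) = 13.2 × 0.5671/6.167 = 1.21 V.

V_out ≈ 1.21 V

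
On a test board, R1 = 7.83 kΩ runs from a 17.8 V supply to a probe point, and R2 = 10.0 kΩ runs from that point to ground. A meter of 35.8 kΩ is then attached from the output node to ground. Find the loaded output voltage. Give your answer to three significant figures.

The load sits in parallel with R2: R2‖R_L = (10.0 × 35.8) / (10.0 + 35.8) = 7.817 kΩ.
V_out = 17.8 × 7.817 / (7.83 + 7.817) = 17.8 × 7.817/15.65 = 8.89 V.

V_out ≈ 8.89 V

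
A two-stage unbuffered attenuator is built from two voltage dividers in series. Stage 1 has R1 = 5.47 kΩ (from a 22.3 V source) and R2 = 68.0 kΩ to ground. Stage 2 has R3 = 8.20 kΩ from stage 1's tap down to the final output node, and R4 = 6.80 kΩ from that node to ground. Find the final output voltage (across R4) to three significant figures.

V_out ≈ 7.00 V

Stage 2 presents R3+R4 = 15.00 kΩ as a load on stage 1's tap.
Stage 1's lower leg becomes R2‖(R3+R4) = 12.29 kΩ, so V_mid = 22.3 × 12.29/17.76 = 15.43 V.
Stage 2 is itself unloaded: V_out = V_mid × R4/(R3+R4) = 15.43 × 6.80/15.00 = 7.00 V.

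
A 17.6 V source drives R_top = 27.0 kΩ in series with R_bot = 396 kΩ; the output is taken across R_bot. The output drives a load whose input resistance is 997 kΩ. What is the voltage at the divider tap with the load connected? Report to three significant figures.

V_out ≈ 16.1 V

The load sits in parallel with R_bot: R_bot‖R_L = (396 × 997) / (396 + 997) = 283.4 kΩ.
V_out = 17.6 × 283.4 / (27.0 + 283.4) = 17.6 × 283.4/310.4 = 16.1 V.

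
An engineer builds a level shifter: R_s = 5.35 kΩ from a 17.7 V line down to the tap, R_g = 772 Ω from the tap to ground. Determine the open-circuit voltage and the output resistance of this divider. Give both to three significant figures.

V_th = 2.23 V, R_th = 675 Ω

V_th is the open-circuit tap voltage: 17.7 × 772/(5350 + 772) = 2.23 V.
With the supply zeroed, R_s and R_g appear in parallel from the tap: R_th = R_s‖R_g = (5350 × 772)/6122 = 675 Ω.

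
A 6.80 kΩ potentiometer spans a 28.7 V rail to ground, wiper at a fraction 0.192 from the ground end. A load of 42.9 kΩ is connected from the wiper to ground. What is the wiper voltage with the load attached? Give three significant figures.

The wiper splits the pot into (1−α)R = 5.494 kΩ above and αR = 1.306 kΩ below.
Lower section ‖ load = 1.267 kΩ.
V_wiper = 28.7 × 1.267/(5.494 + 1.267) = 5.38 V.

V ≈ 5.38 V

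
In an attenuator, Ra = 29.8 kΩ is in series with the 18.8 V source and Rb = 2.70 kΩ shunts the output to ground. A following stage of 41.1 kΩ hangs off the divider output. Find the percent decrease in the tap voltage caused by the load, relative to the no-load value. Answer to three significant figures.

5.68 %

The divider's output (Thévenin) resistance is Ra‖Rb = 2.476 kΩ.
Fractional drop under load = R_th/(R_th + R_L) = 2.476 / (2.476 + 41.1) = 0.05681.
So the output falls by 5.68 %.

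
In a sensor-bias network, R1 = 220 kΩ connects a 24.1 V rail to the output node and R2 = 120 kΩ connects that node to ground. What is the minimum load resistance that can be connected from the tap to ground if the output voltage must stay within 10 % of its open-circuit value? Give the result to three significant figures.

Output resistance R_th = R1‖R2 = (220 × 120)/340.0 = 77.65 kΩ.
The fractional drop is R_th/(R_th + R_L); requiring this ≤ 0.100 gives R_L ≥ R_th(1/0.100 − 1) = 77.65 × 9.000 = 699 kΩ.

R_L(min) ≈ 699 kΩ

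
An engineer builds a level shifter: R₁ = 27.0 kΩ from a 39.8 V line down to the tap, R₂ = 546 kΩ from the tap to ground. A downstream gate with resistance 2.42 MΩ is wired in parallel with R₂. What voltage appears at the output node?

V_out ≈ 37.5 V

The load sits in parallel with R₂: R₂‖R_L = (546 × 2420) / (546 + 2420) = 445.5 kΩ.
V_out = 39.8 × 445.5 / (27.0 + 445.5) = 39.8 × 445.5/472.5 = 37.5 V.
(Unloaded it would have been 37.9 V.)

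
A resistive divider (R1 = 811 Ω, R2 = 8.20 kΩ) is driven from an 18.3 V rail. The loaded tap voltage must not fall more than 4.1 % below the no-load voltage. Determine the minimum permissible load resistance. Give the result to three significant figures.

Output resistance R_th = R1‖R2 = (811 × 8200)/9011 = 738.0 Ω.
The fractional drop is R_th/(R_th + R_L); requiring this ≤ 0.0410 gives R_L ≥ R_th(1/0.0410 − 1) = 738.0 × 23.39 = 17.3 kΩ.

R_L(min) ≈ 17.3 kΩ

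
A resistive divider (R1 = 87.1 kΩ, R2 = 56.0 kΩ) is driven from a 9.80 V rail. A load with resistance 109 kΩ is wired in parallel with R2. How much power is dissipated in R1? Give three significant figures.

P ≈ 0.543 mW

Total resistance from the source is R1 + (R2‖R_L) = 124.1 kΩ, so I = 9.80/124.1 kΩ = 0.07897 mA.
P = I²·R1 = (0.07897 mA)² × 87.1 kΩ = 0.543 mW.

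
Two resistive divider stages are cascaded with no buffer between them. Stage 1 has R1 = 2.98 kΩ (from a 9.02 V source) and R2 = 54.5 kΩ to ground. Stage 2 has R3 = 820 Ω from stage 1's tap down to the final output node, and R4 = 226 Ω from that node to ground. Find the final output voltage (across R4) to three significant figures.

V_out ≈ 0.499 V

Stage 2 presents R3+R4 = 1046 Ω as a load on stage 1's tap.
Stage 1's lower leg becomes R2‖(R3+R4) = 1026 Ω, so V_mid = 9.02 × 1026/4006 = 2.311 V.
Stage 2 is itself unloaded: V_out = V_mid × R4/(R3+R4) = 2.311 × 226/1046 = 0.499 V.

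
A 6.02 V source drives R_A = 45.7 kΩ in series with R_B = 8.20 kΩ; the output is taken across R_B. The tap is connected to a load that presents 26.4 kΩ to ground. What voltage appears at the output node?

V_out ≈ 0.725 V

The load sits in parallel with R_B: R_B‖R_L = (8.20 × 26.4) / (8.20 + 26.4) = 6.257 kΩ.
V_out = 6.02 × 6.257 / (45.7 + 6.257) = 6.02 × 6.257/51.96 = 0.725 V.
(Unloaded it would have been 0.916 V.)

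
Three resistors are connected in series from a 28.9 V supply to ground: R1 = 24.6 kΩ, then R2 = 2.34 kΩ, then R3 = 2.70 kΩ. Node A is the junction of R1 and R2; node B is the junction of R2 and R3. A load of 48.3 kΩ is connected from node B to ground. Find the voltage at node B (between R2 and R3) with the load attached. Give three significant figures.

V ≈ 2.51 V

At node B, R3 is in parallel with the load: R3‖R_L = 2.557 kΩ.
Below node A the resistance is R2 + (R3‖R_L) = 4.897 kΩ, so V_A = 28.9 × 4.897/29.50 = 4.798 V.
Then V_B = V_A × (R3‖R_L)/(R2 + R3‖R_L) = 4.798 × 2.557/4.897 = 2.51 V.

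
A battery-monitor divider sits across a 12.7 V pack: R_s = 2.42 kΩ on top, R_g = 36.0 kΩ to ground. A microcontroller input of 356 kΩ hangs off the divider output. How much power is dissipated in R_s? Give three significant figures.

Total resistance from the source is R_s + (R_g‖R_L) = 35.11 kΩ, so I = 12.7/35.11 kΩ = 0.3617 mA.
P = I²·R_s = (0.3617 mA)² × 2.42 kΩ = 0.317 mW.

P ≈ 0.317 mW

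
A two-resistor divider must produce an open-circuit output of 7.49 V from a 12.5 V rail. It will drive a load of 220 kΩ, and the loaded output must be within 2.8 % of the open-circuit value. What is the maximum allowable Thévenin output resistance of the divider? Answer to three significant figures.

R_th ≤ 6.34 kΩ

Loading drop = R_th/(R_th + R_L) ≤ 0.0280, so R_th ≤ R_L · ε/(1−ε) = 220 kΩ × 0.0280/0.9720 = 6.34 kΩ.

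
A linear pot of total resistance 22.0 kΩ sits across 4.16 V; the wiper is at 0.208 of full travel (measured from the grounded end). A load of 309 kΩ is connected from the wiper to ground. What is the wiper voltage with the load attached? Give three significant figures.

The wiper splits the pot into (1−α)R = 17.42 kΩ above and αR = 4.576 kΩ below.
Lower section ‖ load = 4.509 kΩ.
V_wiper = 4.16 × 4.509/(17.42 + 4.509) = 0.855 V.

V ≈ 0.855 V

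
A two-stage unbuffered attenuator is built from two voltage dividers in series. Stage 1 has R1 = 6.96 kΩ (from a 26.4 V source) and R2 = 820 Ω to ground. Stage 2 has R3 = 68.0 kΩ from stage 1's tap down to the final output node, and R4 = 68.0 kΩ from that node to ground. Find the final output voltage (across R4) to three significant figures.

Stage 2 presents R3+R4 = 136000 Ω as a load on stage 1's tap.
Stage 1's lower leg becomes R2‖(R3+R4) = 815.1 Ω, so V_mid = 26.4 × 815.1/7775 = 2.768 V.
Stage 2 is itself unloaded: V_out = V_mid × R4/(R3+R4) = 2.768 × 68000/136000 = 1.38 V.

V_out ≈ 1.38 V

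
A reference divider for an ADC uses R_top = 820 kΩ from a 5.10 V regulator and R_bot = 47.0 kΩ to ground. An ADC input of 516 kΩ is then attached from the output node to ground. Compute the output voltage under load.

The load sits in parallel with R_bot: R_bot‖R_L = (47.0 × 516) / (47.0 + 516) = 43.08 kΩ.
V_out = 5.10 × 43.08 / (820 + 43.08) = 5.10 × 43.08/863.1 = 0.255 V.
(Unloaded it would have been 0.276 V.)

V_out ≈ 0.255 V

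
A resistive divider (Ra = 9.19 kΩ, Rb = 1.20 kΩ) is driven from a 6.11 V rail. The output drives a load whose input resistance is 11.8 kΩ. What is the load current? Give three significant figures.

I_L ≈ 0.0549 mA

Rb‖R_L = 1.089 kΩ; V_out = 6.11 × 1.089/10.28 = 0.6474 V.
I_L = V_out / R_L = 0.6474 / 11.8 kΩ = 0.0549 mA.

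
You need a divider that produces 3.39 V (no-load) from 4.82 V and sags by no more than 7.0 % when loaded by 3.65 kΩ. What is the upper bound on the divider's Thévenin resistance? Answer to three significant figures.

R_th ≤ 275 Ω

Loading drop = R_th/(R_th + R_L) ≤ 0.0700, so R_th ≤ R_L · ε/(1−ε) = 3.65 kΩ × 0.0700/0.9300 = 275 Ω.
(Any R1, R2 with R2/(R1+R2) = 0.703 and R1‖R2 ≤ 275 Ω will meet the spec.)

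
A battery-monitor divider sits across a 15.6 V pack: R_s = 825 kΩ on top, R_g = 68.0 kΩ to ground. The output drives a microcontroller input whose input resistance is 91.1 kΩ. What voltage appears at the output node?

V_out ≈ 0.703 V

The load sits in parallel with R_g: R_g‖R_L = (68.0 × 91.1) / (68.0 + 91.1) = 38.94 kΩ.
V_out = 15.6 × 38.94 / (825 + 38.94) = 15.6 × 38.94/863.9 = 0.703 V.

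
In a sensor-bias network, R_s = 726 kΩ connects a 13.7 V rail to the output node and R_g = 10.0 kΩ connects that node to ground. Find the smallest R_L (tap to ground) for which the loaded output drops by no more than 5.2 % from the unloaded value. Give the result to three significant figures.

Output resistance R_th = R_s‖R_g = (726 × 10.0)/736.0 = 9.864 kΩ.
The fractional drop is R_th/(R_th + R_L); requiring this ≤ 0.0520 gives R_L ≥ R_th(1/0.0520 − 1) = 9.864 × 18.23 = 180 kΩ.

R_L(min) ≈ 180 kΩ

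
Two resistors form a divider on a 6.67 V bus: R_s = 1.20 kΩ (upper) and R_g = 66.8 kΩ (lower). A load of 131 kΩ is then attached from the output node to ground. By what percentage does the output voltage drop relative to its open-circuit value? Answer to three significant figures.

0.892 %

The divider's output (Thévenin) resistance is R_s‖R_g = 1.179 kΩ.
Fractional drop under load = R_th/(R_th + R_L) = 1.179 / (1.179 + 131) = 0.008918.
So the output falls by 0.892 %.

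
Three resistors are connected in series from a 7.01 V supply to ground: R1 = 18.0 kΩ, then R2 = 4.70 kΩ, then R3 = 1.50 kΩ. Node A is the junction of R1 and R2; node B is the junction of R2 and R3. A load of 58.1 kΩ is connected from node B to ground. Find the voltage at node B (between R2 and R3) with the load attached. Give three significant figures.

V ≈ 0.424 V

At node B, R3 is in parallel with the load: R3‖R_L = 1.462 kΩ.
Below node A the resistance is R2 + (R3‖R_L) = 6.162 kΩ, so V_A = 7.01 × 6.162/24.16 = 1.788 V.
Then V_B = V_A × (R3‖R_L)/(R2 + R3‖R_L) = 1.788 × 1.462/6.162 = 0.424 V.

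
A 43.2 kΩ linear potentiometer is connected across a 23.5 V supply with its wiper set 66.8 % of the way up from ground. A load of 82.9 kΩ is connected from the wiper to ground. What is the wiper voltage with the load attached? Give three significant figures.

The wiper splits the pot into (1−α)R = 14.34 kΩ above and αR = 28.86 kΩ below.
Lower section ‖ load = 21.41 kΩ.
V_wiper = 23.5 × 21.41/(14.34 + 21.41) = 14.1 V.

V ≈ 14.1 V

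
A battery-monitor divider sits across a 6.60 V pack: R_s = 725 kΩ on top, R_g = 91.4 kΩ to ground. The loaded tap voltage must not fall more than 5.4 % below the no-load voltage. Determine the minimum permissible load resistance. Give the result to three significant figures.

Output resistance R_th = R_s‖R_g = (725 × 91.4)/816.4 = 81.17 kΩ.
The fractional drop is R_th/(R_th + R_L); requiring this ≤ 0.0540 gives R_L ≥ R_th(1/0.0540 − 1) = 81.17 × 17.52 = 1.42 MΩ.

R_L(min) ≈ 1.42 MΩ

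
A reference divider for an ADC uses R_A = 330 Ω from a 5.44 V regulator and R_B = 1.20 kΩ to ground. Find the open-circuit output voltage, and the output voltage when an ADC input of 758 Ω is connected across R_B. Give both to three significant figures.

Unloaded: 4.27 V; loaded: 3.18 V

Open-circuit: V = 5.44 × 1200/(330 + 1200) = 4.27 V.
With the load, R_B becomes R_B‖R_L = 464.6 Ω, so V = 5.44 × 464.6/794.6 = 3.18 V.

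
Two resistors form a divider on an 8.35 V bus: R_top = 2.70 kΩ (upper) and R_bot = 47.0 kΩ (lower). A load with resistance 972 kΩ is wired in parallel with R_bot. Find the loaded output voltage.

V_out ≈ 7.88 V

The load sits in parallel with R_bot: R_bot‖R_L = (47.0 × 972) / (47.0 + 972) = 44.83 kΩ.
V_out = 8.35 × 44.83 / (2.70 + 44.83) = 8.35 × 44.83/47.53 = 7.88 V.
(Unloaded it would have been 7.90 V.)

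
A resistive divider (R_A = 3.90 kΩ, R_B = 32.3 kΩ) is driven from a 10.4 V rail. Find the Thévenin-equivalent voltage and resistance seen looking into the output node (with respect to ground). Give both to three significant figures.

V_th = 9.28 V, R_th = 3.48 kΩ

V_th is the open-circuit tap voltage: 10.4 × 32.3/(3.90 + 32.3) = 9.28 V.
With the supply zeroed, R_A and R_B appear in parallel from the tap: R_th = R_A‖R_B = (3.90 × 32.3)/36.20 = 3.48 kΩ.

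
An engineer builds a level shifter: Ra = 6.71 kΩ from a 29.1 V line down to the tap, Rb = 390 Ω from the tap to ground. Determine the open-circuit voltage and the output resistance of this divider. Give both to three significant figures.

V_th = 1.60 V, R_th = 369 Ω

V_th is the open-circuit tap voltage: 29.1 × 390/(6710 + 390) = 1.60 V.
With the supply zeroed, Ra and Rb appear in parallel from the tap: R_th = Ra‖Rb = (6710 × 390)/7100 = 369 Ω.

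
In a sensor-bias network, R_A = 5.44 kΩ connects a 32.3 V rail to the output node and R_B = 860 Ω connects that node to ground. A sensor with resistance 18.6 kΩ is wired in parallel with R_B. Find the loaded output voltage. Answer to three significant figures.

V_out ≈ 4.24 V

The load sits in parallel with R_B: R_B‖R_L = (860 × 18600) / (860 + 18600) = 822.0 Ω.
V_out = 32.3 × 822.0 / (5440 + 822.0) = 32.3 × 822.0/6262 = 4.24 V.
(Unloaded it would have been 4.41 V.)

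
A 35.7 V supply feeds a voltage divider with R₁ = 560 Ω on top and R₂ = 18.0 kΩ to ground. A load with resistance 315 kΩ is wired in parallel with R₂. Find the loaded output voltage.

The load sits in parallel with R₂: R₂‖R_L = (18000 × 315000) / (18000 + 315000) = 17030 Ω.
V_out = 35.7 × 17030 / (560 + 17030) = 35.7 × 17030/17590 = 34.6 V.
(Unloaded it would have been 34.6 V.)

V_out ≈ 34.6 V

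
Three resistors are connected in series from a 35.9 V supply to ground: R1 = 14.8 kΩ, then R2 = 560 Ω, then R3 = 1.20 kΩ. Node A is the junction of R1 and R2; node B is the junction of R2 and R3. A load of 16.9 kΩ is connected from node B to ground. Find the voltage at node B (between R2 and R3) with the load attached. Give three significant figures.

At node B, R3 is in parallel with the load: R3‖R_L = 1120 Ω.
Below node A the resistance is R2 + (R3‖R_L) = 1680 Ω, so V_A = 35.9 × 1680/16480 = 3.661 V.
Then V_B = V_A × (R3‖R_L)/(R2 + R3‖R_L) = 3.661 × 1120/1680 = 2.44 V.

V ≈ 2.44 V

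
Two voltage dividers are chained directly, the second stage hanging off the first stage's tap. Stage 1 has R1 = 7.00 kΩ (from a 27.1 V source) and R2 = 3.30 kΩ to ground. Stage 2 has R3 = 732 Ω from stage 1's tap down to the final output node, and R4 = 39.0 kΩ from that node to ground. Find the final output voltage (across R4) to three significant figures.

V_out ≈ 8.07 V

Stage 2 presents R3+R4 = 39730 Ω as a load on stage 1's tap.
Stage 1's lower leg becomes R2‖(R3+R4) = 3047 Ω, so V_mid = 27.1 × 3047/10050 = 8.219 V.
Stage 2 is itself unloaded: V_out = V_mid × R4/(R3+R4) = 8.219 × 39000/39730 = 8.07 V.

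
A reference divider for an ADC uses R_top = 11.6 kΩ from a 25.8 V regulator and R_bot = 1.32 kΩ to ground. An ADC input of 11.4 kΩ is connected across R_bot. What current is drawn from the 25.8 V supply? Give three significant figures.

R_bot‖R_L = 1.183 kΩ, so the source sees R_top + R_bot‖R_L = 12.78 kΩ.
I = 25.8 V / 12.78 kΩ = 2.02 mA.

I ≈ 2.02 mA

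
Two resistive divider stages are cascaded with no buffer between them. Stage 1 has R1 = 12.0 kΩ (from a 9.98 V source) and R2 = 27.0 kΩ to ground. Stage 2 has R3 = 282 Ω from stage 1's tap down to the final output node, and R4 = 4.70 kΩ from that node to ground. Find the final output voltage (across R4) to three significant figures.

Stage 2 presents R3+R4 = 4982 Ω as a load on stage 1's tap.
Stage 1's lower leg becomes R2‖(R3+R4) = 4206 Ω, so V_mid = 9.98 × 4206/16210 = 2.590 V.
Stage 2 is itself unloaded: V_out = V_mid × R4/(R3+R4) = 2.590 × 4700/4982 = 2.44 V.

V_out ≈ 2.44 V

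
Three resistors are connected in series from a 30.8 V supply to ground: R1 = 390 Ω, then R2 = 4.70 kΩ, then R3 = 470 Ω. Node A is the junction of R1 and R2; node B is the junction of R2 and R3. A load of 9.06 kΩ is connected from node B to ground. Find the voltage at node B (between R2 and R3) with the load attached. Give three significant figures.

V ≈ 2.49 V

At node B, R3 is in parallel with the load: R3‖R_L = 446.8 Ω.
Below node A the resistance is R2 + (R3‖R_L) = 5147 Ω, so V_A = 30.8 × 5147/5537 = 28.63 V.
Then V_B = V_A × (R3‖R_L)/(R2 + R3‖R_L) = 28.63 × 446.8/5147 = 2.49 V.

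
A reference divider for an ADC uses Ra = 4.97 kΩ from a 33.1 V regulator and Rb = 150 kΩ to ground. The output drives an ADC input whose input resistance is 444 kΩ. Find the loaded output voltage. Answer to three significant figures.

The load sits in parallel with Rb: Rb‖R_L = (150 × 444) / (150 + 444) = 112.1 kΩ.
V_out = 33.1 × 112.1 / (4.97 + 112.1) = 33.1 × 112.1/117.1 = 31.7 V.
(Unloaded it would have been 32.0 V.)

V_out ≈ 31.7 V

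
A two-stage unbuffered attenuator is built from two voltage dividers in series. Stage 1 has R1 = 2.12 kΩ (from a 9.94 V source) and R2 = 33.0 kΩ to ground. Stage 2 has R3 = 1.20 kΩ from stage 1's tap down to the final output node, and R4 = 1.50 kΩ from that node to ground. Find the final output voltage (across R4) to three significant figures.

Stage 2 presents R3+R4 = 2.700 kΩ as a load on stage 1's tap.
Stage 1's lower leg becomes R2‖(R3+R4) = 2.496 kΩ, so V_mid = 9.94 × 2.496/4.616 = 5.375 V.
Stage 2 is itself unloaded: V_out = V_mid × R4/(R3+R4) = 5.375 × 1.50/2.700 = 2.99 V.

V_out ≈ 2.99 V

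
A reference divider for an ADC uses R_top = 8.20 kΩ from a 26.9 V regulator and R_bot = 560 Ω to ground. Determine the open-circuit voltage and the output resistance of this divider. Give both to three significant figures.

V_th = 1.72 V, R_th = 524 Ω

V_th is the open-circuit tap voltage: 26.9 × 560/(8200 + 560) = 1.72 V.
With the supply zeroed, R_top and R_bot appear in parallel from the tap: R_th = R_top‖R_bot = (8200 × 560)/8760 = 524 Ω.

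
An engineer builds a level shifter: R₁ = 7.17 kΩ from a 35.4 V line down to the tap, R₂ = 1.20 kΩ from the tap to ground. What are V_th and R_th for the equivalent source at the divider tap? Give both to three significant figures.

V_th is the open-circuit tap voltage: 35.4 × 1.20/(7.17 + 1.20) = 5.08 V.
With the supply zeroed, R₁ and R₂ appear in parallel from the tap: R_th = R₁‖R₂ = (7.17 × 1.20)/8.370 = 1.03 kΩ.

V_th = 5.08 V, R_th = 1.03 kΩ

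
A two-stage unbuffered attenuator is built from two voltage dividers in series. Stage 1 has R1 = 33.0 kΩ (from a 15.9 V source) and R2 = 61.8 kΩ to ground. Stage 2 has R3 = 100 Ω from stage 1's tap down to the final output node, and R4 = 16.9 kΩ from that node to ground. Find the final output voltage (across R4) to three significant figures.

V_out ≈ 4.55 V

Stage 2 presents R3+R4 = 17000 Ω as a load on stage 1's tap.
Stage 1's lower leg becomes R2‖(R3+R4) = 13330 Ω, so V_mid = 15.9 × 13330/46330 = 4.575 V.
Stage 2 is itself unloaded: V_out = V_mid × R4/(R3+R4) = 4.575 × 16900/17000 = 4.55 V.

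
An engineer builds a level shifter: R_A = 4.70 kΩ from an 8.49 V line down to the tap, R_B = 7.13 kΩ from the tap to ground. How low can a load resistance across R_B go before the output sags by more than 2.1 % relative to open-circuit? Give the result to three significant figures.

R_L(min) ≈ 132 kΩ

Output resistance R_th = R_A‖R_B = (4.70 × 7.13)/11.83 = 2.833 kΩ.
The fractional drop is R_th/(R_th + R_L); requiring this ≤ 0.0210 gives R_L ≥ R_th(1/0.0210 − 1) = 2.833 × 46.62 = 132 kΩ.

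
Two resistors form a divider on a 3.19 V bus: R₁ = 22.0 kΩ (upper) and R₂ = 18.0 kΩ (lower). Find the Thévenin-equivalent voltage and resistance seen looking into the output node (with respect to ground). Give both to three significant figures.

V_th is the open-circuit tap voltage: 3.19 × 18.0/(22.0 + 18.0) = 1.44 V.
With the supply zeroed, R₁ and R₂ appear in parallel from the tap: R_th = R₁‖R₂ = (22.0 × 18.0)/40.00 = 9.90 kΩ.

V_th = 1.44 V, R_th = 9.90 kΩ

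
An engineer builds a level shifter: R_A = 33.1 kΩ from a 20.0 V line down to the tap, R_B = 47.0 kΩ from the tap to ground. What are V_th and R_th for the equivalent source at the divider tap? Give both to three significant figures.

V_th = 11.7 V, R_th = 19.4 kΩ

V_th is the open-circuit tap voltage: 20.0 × 47.0/(33.1 + 47.0) = 11.7 V.
With the supply zeroed, R_A and R_B appear in parallel from the tap: R_th = R_A‖R_B = (33.1 × 47.0)/80.10 = 19.4 kΩ.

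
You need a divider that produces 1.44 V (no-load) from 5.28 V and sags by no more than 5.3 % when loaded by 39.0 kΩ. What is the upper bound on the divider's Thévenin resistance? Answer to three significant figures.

Loading drop = R_th/(R_th + R_L) ≤ 0.0530, so R_th ≤ R_L · ε/(1−ε) = 39.0 kΩ × 0.0530/0.9470 = 2.18 kΩ.
(Any R1, R2 with R2/(R1+R2) = 0.273 and R1‖R2 ≤ 2.18 kΩ will meet the spec.)

R_th ≤ 2.18 kΩ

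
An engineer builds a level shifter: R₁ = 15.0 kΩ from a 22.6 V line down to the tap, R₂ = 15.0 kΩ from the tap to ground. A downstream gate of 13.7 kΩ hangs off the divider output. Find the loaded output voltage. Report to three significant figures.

V_out ≈ 7.30 V

The load sits in parallel with R₂: R₂‖R_L = (15.0 × 13.7) / (15.0 + 13.7) = 7.160 kΩ.
V_out = 22.6 × 7.160 / (15.0 + 7.160) = 22.6 × 7.160/22.16 = 7.30 V.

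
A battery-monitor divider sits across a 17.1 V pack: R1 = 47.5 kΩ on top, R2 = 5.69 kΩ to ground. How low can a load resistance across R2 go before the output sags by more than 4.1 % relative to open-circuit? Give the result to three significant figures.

R_L(min) ≈ 119 kΩ

Output resistance R_th = R1‖R2 = (47.5 × 5.69)/53.19 = 5.081 kΩ.
The fractional drop is R_th/(R_th + R_L); requiring this ≤ 0.0410 gives R_L ≥ R_th(1/0.0410 − 1) = 5.081 × 23.39 = 119 kΩ.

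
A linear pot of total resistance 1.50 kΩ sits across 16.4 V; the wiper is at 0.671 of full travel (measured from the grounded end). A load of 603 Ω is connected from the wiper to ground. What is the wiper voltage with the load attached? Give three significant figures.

V ≈ 7.10 V

The wiper splits the pot into (1−α)R = 493.5 Ω above and αR = 1007 Ω below.
Lower section ‖ load = 377.1 Ω.
V_wiper = 16.4 × 377.1/(493.5 + 377.1) = 7.10 V.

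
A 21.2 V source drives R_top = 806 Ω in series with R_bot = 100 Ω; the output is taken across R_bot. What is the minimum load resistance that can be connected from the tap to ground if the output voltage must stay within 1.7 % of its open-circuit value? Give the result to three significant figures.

Output resistance R_th = R_top‖R_bot = (806 × 100)/906.0 = 88.96 Ω.
The fractional drop is R_th/(R_th + R_L); requiring this ≤ 0.0170 gives R_L ≥ R_th(1/0.0170 − 1) = 88.96 × 57.82 = 5.14 kΩ.

R_L(min) ≈ 5.14 kΩ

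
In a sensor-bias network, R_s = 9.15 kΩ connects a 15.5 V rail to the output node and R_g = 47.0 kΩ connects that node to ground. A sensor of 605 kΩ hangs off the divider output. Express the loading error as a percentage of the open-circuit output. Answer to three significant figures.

1.25 %

The divider's output (Thévenin) resistance is R_s‖R_g = 7.659 kΩ.
Fractional drop under load = R_th/(R_th + R_L) = 7.659 / (7.659 + 605) = 0.01250.
So the output falls by 1.25 %.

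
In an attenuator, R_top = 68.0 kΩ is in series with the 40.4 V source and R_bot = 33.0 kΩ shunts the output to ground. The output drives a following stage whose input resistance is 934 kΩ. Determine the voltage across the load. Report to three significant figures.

V_out ≈ 12.9 V

The load sits in parallel with R_bot: R_bot‖R_L = (33.0 × 934) / (33.0 + 934) = 31.87 kΩ.
V_out = 40.4 × 31.87 / (68.0 + 31.87) = 40.4 × 31.87/99.87 = 12.9 V.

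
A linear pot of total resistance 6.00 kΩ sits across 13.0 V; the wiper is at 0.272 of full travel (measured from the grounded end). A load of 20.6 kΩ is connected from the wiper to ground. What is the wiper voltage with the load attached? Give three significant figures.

V ≈ 3.34 V

The wiper splits the pot into (1−α)R = 4.368 kΩ above and αR = 1.632 kΩ below.
Lower section ‖ load = 1.512 kΩ.
V_wiper = 13.0 × 1.512/(4.368 + 1.512) = 3.34 V.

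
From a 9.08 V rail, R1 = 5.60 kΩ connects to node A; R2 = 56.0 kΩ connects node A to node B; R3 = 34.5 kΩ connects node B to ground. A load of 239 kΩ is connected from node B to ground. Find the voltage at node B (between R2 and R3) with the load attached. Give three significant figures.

At node B, R3 is in parallel with the load: R3‖R_L = 30.15 kΩ.
Below node A the resistance is R2 + (R3‖R_L) = 86.15 kΩ, so V_A = 9.08 × 86.15/91.75 = 8.526 V.
Then V_B = V_A × (R3‖R_L)/(R2 + R3‖R_L) = 8.526 × 30.15/86.15 = 2.98 V.

V ≈ 2.98 V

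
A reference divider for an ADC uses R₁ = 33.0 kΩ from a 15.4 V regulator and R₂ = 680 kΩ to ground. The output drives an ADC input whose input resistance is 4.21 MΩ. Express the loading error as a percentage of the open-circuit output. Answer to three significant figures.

The divider's output (Thévenin) resistance is R₁‖R₂ = 31.47 kΩ.
Fractional drop under load = R_th/(R_th + R_L) = 31.47 / (31.47 + 4210) = 0.007420.
So the output falls by 0.742 %.

0.742 %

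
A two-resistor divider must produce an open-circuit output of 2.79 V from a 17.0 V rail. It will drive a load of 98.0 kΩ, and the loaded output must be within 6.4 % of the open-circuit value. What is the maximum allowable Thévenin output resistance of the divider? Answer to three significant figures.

R_th ≤ 6.70 kΩ

Loading drop = R_th/(R_th + R_L) ≤ 0.0640, so R_th ≤ R_L · ε/(1−ε) = 98.0 kΩ × 0.0640/0.9360 = 6.70 kΩ.
(Any R1, R2 with R2/(R1+R2) = 0.164 and R1‖R2 ≤ 6.70 kΩ will meet the spec.)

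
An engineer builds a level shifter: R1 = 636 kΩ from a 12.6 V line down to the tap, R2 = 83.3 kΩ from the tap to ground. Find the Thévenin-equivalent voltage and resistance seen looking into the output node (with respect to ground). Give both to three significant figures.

V_th = 1.46 V, R_th = 73.7 kΩ

V_th is the open-circuit tap voltage: 12.6 × 83.3/(636 + 83.3) = 1.46 V.
With the supply zeroed, R1 and R2 appear in parallel from the tap: R_th = R1‖R2 = (636 × 83.3)/719.3 = 73.7 kΩ.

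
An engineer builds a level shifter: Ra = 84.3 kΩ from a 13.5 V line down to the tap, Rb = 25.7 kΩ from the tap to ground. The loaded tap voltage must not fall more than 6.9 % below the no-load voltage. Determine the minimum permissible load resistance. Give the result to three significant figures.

Output resistance R_th = Ra‖Rb = (84.3 × 25.7)/110.0 = 19.70 kΩ.
The fractional drop is R_th/(R_th + R_L); requiring this ≤ 0.0690 gives R_L ≥ R_th(1/0.0690 − 1) = 19.70 × 13.49 = 266 kΩ.

R_L(min) ≈ 266 kΩ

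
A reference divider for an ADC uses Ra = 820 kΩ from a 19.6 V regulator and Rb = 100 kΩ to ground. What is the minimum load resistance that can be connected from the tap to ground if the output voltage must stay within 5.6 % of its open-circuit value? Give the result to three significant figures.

R_L(min) ≈ 1.50 MΩ

Output resistance R_th = Ra‖Rb = (820 × 100)/920.0 = 89.13 kΩ.
The fractional drop is R_th/(R_th + R_L); requiring this ≤ 0.0560 gives R_L ≥ R_th(1/0.0560 − 1) = 89.13 × 16.86 = 1.50 MΩ.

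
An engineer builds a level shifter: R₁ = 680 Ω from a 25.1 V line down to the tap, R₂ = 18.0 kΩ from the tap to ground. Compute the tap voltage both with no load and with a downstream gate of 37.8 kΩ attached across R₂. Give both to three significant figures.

Open-circuit: V = 25.1 × 18000/(680 + 18000) = 24.2 V.
With the load, R₂ becomes R₂‖R_L = 12190 Ω, so V = 25.1 × 12190/12870 = 23.8 V.

Unloaded: 24.2 V; loaded: 23.8 V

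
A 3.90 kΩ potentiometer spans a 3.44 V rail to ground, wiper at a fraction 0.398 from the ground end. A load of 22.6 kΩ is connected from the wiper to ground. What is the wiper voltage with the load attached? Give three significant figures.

The wiper splits the pot into (1−α)R = 2.348 kΩ above and αR = 1.552 kΩ below.
Lower section ‖ load = 1.452 kΩ.
V_wiper = 3.44 × 1.452/(2.348 + 1.452) = 1.31 V.

V ≈ 1.31 V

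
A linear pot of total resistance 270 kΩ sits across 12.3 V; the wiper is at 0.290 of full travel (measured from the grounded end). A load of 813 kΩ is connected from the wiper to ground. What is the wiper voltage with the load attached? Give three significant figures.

V ≈ 3.34 V

The wiper splits the pot into (1−α)R = 191.7 kΩ above and αR = 78.30 kΩ below.
Lower section ‖ load = 71.42 kΩ.
V_wiper = 12.3 × 71.42/(191.7 + 71.42) = 3.34 V.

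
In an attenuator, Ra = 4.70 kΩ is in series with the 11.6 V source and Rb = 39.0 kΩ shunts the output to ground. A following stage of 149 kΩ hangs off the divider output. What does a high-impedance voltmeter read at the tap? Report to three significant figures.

V_out ≈ 10.1 V

The load sits in parallel with Rb: Rb‖R_L = (39.0 × 149) / (39.0 + 149) = 30.91 kΩ.
V_out = 11.6 × 30.91 / (4.70 + 30.91) = 11.6 × 30.91/35.61 = 10.1 V.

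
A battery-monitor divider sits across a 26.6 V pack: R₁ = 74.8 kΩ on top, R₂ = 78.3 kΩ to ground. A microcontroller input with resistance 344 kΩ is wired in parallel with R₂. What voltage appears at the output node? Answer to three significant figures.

The load sits in parallel with R₂: R₂‖R_L = (78.3 × 344) / (78.3 + 344) = 63.78 kΩ.
V_out = 26.6 × 63.78 / (74.8 + 63.78) = 26.6 × 63.78/138.6 = 12.2 V.

V_out ≈ 12.2 V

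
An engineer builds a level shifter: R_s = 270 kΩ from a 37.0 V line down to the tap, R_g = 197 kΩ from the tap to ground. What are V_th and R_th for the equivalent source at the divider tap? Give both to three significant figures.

V_th is the open-circuit tap voltage: 37.0 × 197/(270 + 197) = 15.6 V.
With the supply zeroed, R_s and R_g appear in parallel from the tap: R_th = R_s‖R_g = (270 × 197)/467.0 = 114 kΩ.

V_th = 15.6 V, R_th = 114 kΩ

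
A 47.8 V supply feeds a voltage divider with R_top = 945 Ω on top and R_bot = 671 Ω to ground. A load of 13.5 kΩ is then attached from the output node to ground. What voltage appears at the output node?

The load sits in parallel with R_bot: R_bot‖R_L = (671 × 13500) / (671 + 13500) = 639.2 Ω.
V_out = 47.8 × 639.2 / (945 + 639.2) = 47.8 × 639.2/1584 = 19.3 V.

V_out ≈ 19.3 V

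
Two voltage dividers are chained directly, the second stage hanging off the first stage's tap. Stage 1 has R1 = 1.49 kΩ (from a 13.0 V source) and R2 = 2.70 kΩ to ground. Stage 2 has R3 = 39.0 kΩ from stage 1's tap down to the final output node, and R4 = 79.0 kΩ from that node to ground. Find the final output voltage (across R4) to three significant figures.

Stage 2 presents R3+R4 = 118.0 kΩ as a load on stage 1's tap.
Stage 1's lower leg becomes R2‖(R3+R4) = 2.640 kΩ, so V_mid = 13.0 × 2.640/4.130 = 8.309 V.
Stage 2 is itself unloaded: V_out = V_mid × R4/(R3+R4) = 8.309 × 79.0/118.0 = 5.56 V.

V_out ≈ 5.56 V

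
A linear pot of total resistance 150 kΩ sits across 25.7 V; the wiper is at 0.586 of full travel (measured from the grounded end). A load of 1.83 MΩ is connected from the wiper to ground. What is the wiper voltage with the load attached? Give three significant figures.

V ≈ 14.8 V

The wiper splits the pot into (1−α)R = 62.10 kΩ above and αR = 87.90 kΩ below.
Lower section ‖ load = 83.87 kΩ.
V_wiper = 25.7 × 83.87/(62.10 + 83.87) = 14.8 V.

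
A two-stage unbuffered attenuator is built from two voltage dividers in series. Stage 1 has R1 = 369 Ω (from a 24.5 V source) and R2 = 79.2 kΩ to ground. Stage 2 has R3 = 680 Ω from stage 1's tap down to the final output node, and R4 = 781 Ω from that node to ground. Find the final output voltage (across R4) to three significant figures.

Stage 2 presents R3+R4 = 1461 Ω as a load on stage 1's tap.
Stage 1's lower leg becomes R2‖(R3+R4) = 1435 Ω, so V_mid = 24.5 × 1435/1804 = 19.49 V.
Stage 2 is itself unloaded: V_out = V_mid × R4/(R3+R4) = 19.49 × 781/1461 = 10.4 V.

V_out ≈ 10.4 V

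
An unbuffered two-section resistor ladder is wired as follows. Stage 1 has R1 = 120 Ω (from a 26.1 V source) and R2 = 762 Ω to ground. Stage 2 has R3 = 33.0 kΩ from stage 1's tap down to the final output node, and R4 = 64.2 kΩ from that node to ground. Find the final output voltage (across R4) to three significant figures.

V_out ≈ 14.9 V

Stage 2 presents R3+R4 = 97200 Ω as a load on stage 1's tap.
Stage 1's lower leg becomes R2‖(R3+R4) = 756.1 Ω, so V_mid = 26.1 × 756.1/876.1 = 22.52 V.
Stage 2 is itself unloaded: V_out = V_mid × R4/(R3+R4) = 22.52 × 64200/97200 = 14.9 V.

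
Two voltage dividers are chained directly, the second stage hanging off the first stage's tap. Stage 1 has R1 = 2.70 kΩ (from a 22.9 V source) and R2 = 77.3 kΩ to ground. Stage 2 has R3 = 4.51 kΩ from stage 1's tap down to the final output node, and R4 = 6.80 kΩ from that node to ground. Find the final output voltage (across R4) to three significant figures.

Stage 2 presents R3+R4 = 11.31 kΩ as a load on stage 1's tap.
Stage 1's lower leg becomes R2‖(R3+R4) = 9.866 kΩ, so V_mid = 22.9 × 9.866/12.57 = 17.98 V.
Stage 2 is itself unloaded: V_out = V_mid × R4/(R3+R4) = 17.98 × 6.80/11.31 = 10.8 V.

V_out ≈ 10.8 V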